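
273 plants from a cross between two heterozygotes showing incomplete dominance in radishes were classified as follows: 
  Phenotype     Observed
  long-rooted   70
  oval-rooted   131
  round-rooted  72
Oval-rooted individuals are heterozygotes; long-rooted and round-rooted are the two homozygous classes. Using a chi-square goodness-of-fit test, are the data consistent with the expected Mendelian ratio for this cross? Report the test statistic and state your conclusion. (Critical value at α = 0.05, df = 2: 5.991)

0.473; consistent

With incomplete dominance, a heterozygote × heterozygote cross gives a 1:2:1 phenotypic ratio.
Total ratio parts = 4. Expected numbers out of 273:
  long-rooted: 273 × 1/4 = 68.25
  oval-rooted: 273 × 2/4 = 136.5
  round-rooted: 273 × 1/4 = 68.25
χ² = Σ (O − E)² / E
  long-rooted: (70 − 68.25)² / 68.25 = 0.0449
  oval-rooted: (131 − 136.5)² / 136.5 = 0.2216
  round-rooted: (72 − 68.25)² / 68.25 = 0.2060
χ² = 0.0449 + 0.2216 + 0.2060 = 0.4725 ≈ 0.473
Degrees of freedom = 3 − 1 = 2; critical value at α = 0.05 is 5.991.
Since 0.473 < 5.991, we fail to reject the null hypothesis — the data are consistent with the 1:2:1 ratio.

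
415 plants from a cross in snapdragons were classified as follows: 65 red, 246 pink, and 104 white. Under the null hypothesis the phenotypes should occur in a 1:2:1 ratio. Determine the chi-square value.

21.617

Total ratio parts = 4. Expected numbers out of 415:
  red: 415 × 1/4 = 103.75
  pink: 415 × 2/4 = 207.5
  white: 415 × 1/4 = 103.75
χ² = Σ (O − E)² / E
  red: (65 − 103.75)² / 103.75 = 14.4729
  pink: (246 − 207.5)² / 207.5 = 7.1434
  white: (104 − 103.75)² / 103.75 = 0.0006
χ² = 14.4729 + 7.1434 + 0.0006 = 21.6169 ≈ 21.617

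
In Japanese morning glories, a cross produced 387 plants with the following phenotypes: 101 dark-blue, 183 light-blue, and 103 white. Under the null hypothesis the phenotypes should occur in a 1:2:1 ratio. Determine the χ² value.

1.160

Under the 1:2:1 hypothesis (Σ ratio = 4, N = 387):
  dark-blue: 387 × 1/4 = 96.75
  light-blue: 387 × 2/4 = 193.5
  white: 387 × 1/4 = 96.75
χ² = Σ (O − E)² / E
  dark-blue: (101 − 96.75)² / 96.75 = 0.1867
  light-blue: (183 − 193.5)² / 193.5 = 0.5698
  white: (103 − 96.75)² / 96.75 = 0.4037
χ² = 0.1867 + 0.5698 + 0.4037 = 1.1602 ≈ 1.160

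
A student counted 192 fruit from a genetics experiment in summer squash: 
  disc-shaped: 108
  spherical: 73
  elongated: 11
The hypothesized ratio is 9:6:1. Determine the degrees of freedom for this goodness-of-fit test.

2

A goodness-of-fit test with 3 phenotype classes has df = 3 − 1 = 2.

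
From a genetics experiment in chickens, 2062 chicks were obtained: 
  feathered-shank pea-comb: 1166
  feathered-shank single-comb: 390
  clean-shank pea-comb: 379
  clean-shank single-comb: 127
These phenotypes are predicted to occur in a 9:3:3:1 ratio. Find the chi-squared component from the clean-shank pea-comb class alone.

0.150

Total ratio parts = 16. Expected numbers out of 2062:
  feathered-shank pea-comb: 2062 × 9/16 = 1159.875
  feathered-shank single-comb: 2062 × 3/16 = 386.625
  clean-shank pea-comb: 2062 × 3/16 = 386.625
  clean-shank single-comb: 2062 × 1/16 = 128.875
Contribution of clean-shank pea-comb: (379 − 386.625)² / 386.625 = 0.1504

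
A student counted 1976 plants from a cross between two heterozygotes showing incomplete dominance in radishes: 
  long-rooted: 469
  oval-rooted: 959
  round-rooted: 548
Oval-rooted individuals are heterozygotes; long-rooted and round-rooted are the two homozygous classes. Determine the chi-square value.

With incomplete dominance, a heterozygote × heterozygote cross gives a 1:2:1 phenotypic ratio.
The 1:2:1 ratio has 4 parts, so with N = 1976 the expected counts are:
  long-rooted: 1976 × 1/4 = 494
  oval-rooted: 1976 × 2/4 = 988
  round-rooted: 1976 × 1/4 = 494
χ² = Σ (O − E)² / E
  long-rooted: (469 − 494)² / 494 = 1.2652
  oval-rooted: (959 − 988)² / 988 = 0.8512
  round-rooted: (548 − 494)² / 494 = 5.9028
χ² = 1.2652 + 0.8512 + 5.9028 = 8.0192 ≈ 8.019

8.019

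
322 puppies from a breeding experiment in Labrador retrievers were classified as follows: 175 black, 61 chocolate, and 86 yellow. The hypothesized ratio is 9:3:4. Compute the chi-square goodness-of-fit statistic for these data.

0.589

The 9:3:4 ratio has 16 parts, so with N = 322 the expected counts are:
  black: 322 × 9/16 = 181.125
  chocolate: 322 × 3/16 = 60.375
  yellow: 322 × 4/16 = 80.5
χ² = Σ (O − E)² / E
  black: (175 − 181.125)² / 181.125 = 0.2071
  chocolate: (61 − 60.375)² / 60.375 = 0.0065
  yellow: (86 − 80.5)² / 80.5 = 0.3758
χ² = 0.2071 + 0.0065 + 0.3758 = 0.5894 ≈ 0.589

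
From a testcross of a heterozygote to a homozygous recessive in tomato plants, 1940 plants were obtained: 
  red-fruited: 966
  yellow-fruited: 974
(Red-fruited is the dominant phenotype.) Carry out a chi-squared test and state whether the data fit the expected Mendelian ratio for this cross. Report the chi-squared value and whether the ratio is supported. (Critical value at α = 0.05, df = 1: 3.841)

A testcross of a heterozygote (Aa × aa) gives a 1:1 phenotypic ratio.
Expected counts for N = 1940 under a 1:1 ratio (total parts = 2):
  red-fruited: 1940 × 1/2 = 970
  yellow-fruited: 1940 × 1/2 = 970
χ² = Σ (O − E)² / E
  red-fruited: (966 − 970)² / 970 = 0.0165
  yellow-fruited: (974 − 970)² / 970 = 0.0165
χ² = 0.0165 + 0.0165 = 0.033
Degrees of freedom = 2 − 1 = 1; critical value at α = 0.05 is 3.841.
Since 0.033 < 3.841, we fail to reject the null hypothesis — the data are consistent with the 1:1 ratio.

0.033; consistent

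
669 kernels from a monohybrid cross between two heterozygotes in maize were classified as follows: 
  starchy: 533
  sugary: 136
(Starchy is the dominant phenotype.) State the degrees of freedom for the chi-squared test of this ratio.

1

For a monohybrid cross between heterozygotes with complete dominance, the expected phenotypic ratio is 3:1.
A goodness-of-fit test with 2 phenotype classes has df = 2 − 1 = 1.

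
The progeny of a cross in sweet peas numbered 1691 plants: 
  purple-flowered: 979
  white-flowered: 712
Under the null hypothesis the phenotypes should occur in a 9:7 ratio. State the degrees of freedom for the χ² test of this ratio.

A goodness-of-fit test with 2 phenotype classes has df = 2 − 1 = 1.

1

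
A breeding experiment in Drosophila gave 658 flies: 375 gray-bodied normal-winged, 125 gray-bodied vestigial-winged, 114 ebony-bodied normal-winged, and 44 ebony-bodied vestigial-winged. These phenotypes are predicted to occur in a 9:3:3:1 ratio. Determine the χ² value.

0.999

Expected counts for N = 658 under a 9:3:3:1 ratio (total parts = 16):
  gray-bodied normal-winged: 658 × 9/16 = 370.125
  gray-bodied vestigial-winged: 658 × 3/16 = 123.375
  ebony-bodied normal-winged: 658 × 3/16 = 123.375
  ebony-bodied vestigial-winged: 658 × 1/16 = 41.125
χ² = Σ (O − E)² / E
  gray-bodied normal-winged: (375 − 370.125)² / 370.125 = 0.0642
  gray-bodied vestigial-winged: (125 − 123.375)² / 123.375 = 0.0214
  ebony-bodied normal-winged: (114 − 123.375)² / 123.375 = 0.7124
  ebony-bodied vestigial-winged: (44 − 41.125)² / 41.125 = 0.2010
χ² = 0.0642 + 0.0214 + 0.7124 + 0.2010 = 0.999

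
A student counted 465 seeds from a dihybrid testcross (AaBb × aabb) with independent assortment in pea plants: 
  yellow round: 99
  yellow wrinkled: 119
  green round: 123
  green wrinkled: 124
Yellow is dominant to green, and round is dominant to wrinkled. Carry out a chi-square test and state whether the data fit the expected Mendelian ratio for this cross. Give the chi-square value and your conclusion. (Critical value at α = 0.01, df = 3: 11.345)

3.533; consistent

A dihybrid testcross with independent assortment gives a 1:1:1:1 ratio.
Total ratio parts = 4. Expected numbers out of 465:
  yellow round: 465 × 1/4 = 116.25
  yellow wrinkled: 465 × 1/4 = 116.25
  green round: 465 × 1/4 = 116.25
  green wrinkled: 465 × 1/4 = 116.25
χ² = Σ (O − E)² / E
  yellow round: (99 − 116.25)² / 116.25 = 2.5597
  yellow wrinkled: (119 − 116.25)² / 116.25 = 0.0651
  green round: (123 − 116.25)² / 116.25 = 0.3919
  green wrinkled: (124 − 116.25)² / 116.25 = 0.5167
χ² = 2.5597 + 0.0651 + 0.3919 + 0.5167 = 3.5334 ≈ 3.533
Degrees of freedom = 4 − 1 = 3; critical value at α = 0.01 is 11.345.
Since 3.533 < 11.345, we fail to reject the null hypothesis — the data are consistent with the 1:1:1:1 ratio.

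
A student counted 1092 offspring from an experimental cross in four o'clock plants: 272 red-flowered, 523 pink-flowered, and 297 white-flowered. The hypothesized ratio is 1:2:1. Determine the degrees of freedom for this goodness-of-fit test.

A goodness-of-fit test with 3 phenotype classes has df = 3 − 1 = 2.

2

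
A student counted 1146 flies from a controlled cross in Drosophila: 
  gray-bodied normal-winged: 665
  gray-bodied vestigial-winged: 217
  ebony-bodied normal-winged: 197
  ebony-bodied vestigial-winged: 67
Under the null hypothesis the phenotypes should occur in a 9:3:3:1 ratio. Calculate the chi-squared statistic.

2.451

Expected counts for N = 1146 under a 9:3:3:1 ratio (total parts = 16):
  gray-bodied normal-winged: 1146 × 9/16 = 644.625
  gray-bodied vestigial-winged: 1146 × 3/16 = 214.875
  ebony-bodied normal-winged: 1146 × 3/16 = 214.875
  ebony-bodied vestigial-winged: 1146 × 1/16 = 71.625
χ² = Σ (O − E)² / E
  gray-bodied normal-winged: (665 − 644.625)² / 644.625 = 0.6440
  gray-bodied vestigial-winged: (217 − 214.875)² / 214.875 = 0.0210
  ebony-bodied normal-winged: (197 − 214.875)² / 214.875 = 1.4870
  ebony-bodied vestigial-winged: (67 − 71.625)² / 71.625 = 0.2986
χ² = 0.6440 + 0.0210 + 1.4870 + 0.2986 = 2.4506 ≈ 2.451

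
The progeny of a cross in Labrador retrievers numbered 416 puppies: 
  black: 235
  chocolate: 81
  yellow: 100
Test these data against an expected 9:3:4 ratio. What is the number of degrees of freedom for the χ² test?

A goodness-of-fit test with 3 phenotype classes has df = 3 − 1 = 2.

2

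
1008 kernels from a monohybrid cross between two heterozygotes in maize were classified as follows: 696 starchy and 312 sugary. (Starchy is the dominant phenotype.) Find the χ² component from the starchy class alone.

4.762

For a monohybrid cross between heterozygotes with complete dominance, the expected phenotypic ratio is 3:1.
Expected counts for N = 1008 under a 3:1 ratio (total parts = 4):
  starchy: 1008 × 3/4 = 756
  sugary: 1008 × 1/4 = 252
Contribution of starchy: (696 − 756)² / 756 = 4.7619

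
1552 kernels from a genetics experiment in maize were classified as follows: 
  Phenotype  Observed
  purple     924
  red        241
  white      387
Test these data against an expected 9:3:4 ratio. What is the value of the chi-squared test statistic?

Expected counts for N = 1552 under a 9:3:4 ratio (total parts = 16):
  purple: 1552 × 9/16 = 873
  red: 1552 × 3/16 = 291
  white: 1552 × 4/16 = 388
χ² = Σ (O − E)² / E
  purple: (924 − 873)² / 873 = 2.9794
  red: (241 − 291)² / 291 = 8.5911
  white: (387 − 388)² / 388 = 0.0026
χ² = 2.9794 + 8.5911 + 0.0026 = 11.5731 ≈ 11.573

11.573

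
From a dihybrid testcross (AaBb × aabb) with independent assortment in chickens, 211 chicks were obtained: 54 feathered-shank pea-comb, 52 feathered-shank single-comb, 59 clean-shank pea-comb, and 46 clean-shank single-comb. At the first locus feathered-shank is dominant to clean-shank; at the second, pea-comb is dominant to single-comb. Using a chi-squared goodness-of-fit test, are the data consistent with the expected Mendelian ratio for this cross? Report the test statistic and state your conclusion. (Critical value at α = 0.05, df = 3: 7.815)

1.645; consistent

A dihybrid testcross with independent assortment gives a 1:1:1:1 ratio.
Under the 1:1:1:1 hypothesis (Σ ratio = 4, N = 211):
  feathered-shank pea-comb: 211 × 1/4 = 52.75
  feathered-shank single-comb: 211 × 1/4 = 52.75
  clean-shank pea-comb: 211 × 1/4 = 52.75
  clean-shank single-comb: 211 × 1/4 = 52.75
χ² = Σ (O − E)² / E
  feathered-shank pea-comb: (54 − 52.75)² / 52.75 = 0.0296
  feathered-shank single-comb: (52 − 52.75)² / 52.75 = 0.0107
  clean-shank pea-comb: (59 − 52.75)² / 52.75 = 0.7405
  clean-shank single-comb: (46 − 52.75)² / 52.75 = 0.8637
χ² = 0.0296 + 0.0107 + 0.7405 + 0.8637 = 1.6445 ≈ 1.645
Degrees of freedom = 4 − 1 = 3; critical value at α = 0.05 is 7.815.
Since 1.645 < 7.815, we fail to reject the null hypothesis — the data are consistent with the 1:1:1:1 ratio.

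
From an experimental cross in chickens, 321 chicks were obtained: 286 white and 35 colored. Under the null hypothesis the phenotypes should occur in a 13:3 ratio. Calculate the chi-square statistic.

Under the 13:3 hypothesis (Σ ratio = 16, N = 321):
  white: 321 × 13/16 = 260.8125
  colored: 321 × 3/16 = 60.1875
χ² = Σ (O − E)² / E
  white: (286 − 260.8125)² / 260.8125 = 2.4324
  colored: (35 − 60.1875)² / 60.1875 = 10.5406
χ² = 2.4324 + 10.5406 = 12.973

12.973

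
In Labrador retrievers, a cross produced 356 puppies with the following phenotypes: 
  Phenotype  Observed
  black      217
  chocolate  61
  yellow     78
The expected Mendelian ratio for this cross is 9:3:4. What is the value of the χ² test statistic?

Total ratio parts = 16. Expected numbers out of 356:
  black: 356 × 9/16 = 200.25
  chocolate: 356 × 3/16 = 66.75
  yellow: 356 × 4/16 = 89
χ² = Σ (O − E)² / E
  black: (217 − 200.25)² / 200.25 = 1.4011
  chocolate: (61 − 66.75)² / 66.75 = 0.4953
  yellow: (78 − 89)² / 89 = 1.3596
χ² = 1.4011 + 0.4953 + 1.3596 = 3.256

3.256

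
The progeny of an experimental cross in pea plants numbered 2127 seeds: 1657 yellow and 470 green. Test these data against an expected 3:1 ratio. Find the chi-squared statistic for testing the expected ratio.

Expected counts for N = 2127 under a 3:1 ratio (total parts = 4):
  yellow: 2127 × 3/4 = 1595.25
  green: 2127 × 1/4 = 531.75
χ² = Σ (O − E)² / E
  yellow: (1657 − 1595.25)² / 1595.25 = 2.3903
  green: (470 − 531.75)² / 531.75 = 7.1708
χ² = 2.3903 + 7.1708 = 9.5611 ≈ 9.561

9.561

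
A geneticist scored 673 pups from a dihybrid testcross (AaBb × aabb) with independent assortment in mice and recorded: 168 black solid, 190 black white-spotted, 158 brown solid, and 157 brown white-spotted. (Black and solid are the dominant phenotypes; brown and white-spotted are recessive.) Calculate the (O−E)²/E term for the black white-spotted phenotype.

A dihybrid testcross with independent assortment gives a 1:1:1:1 ratio.
Under the 1:1:1:1 hypothesis (Σ ratio = 4, N = 673):
  black solid: 673 × 1/4 = 168.25
  black white-spotted: 673 × 1/4 = 168.25
  brown solid: 673 × 1/4 = 168.25
  brown white-spotted: 673 × 1/4 = 168.25
Contribution of black white-spotted: (190 − 168.25)² / 168.25 = 2.8117

2.812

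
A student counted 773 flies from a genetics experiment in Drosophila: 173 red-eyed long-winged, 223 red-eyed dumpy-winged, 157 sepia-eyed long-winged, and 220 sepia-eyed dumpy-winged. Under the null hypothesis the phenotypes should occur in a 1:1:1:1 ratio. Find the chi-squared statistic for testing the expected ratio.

The 1:1:1:1 ratio has 4 parts, so with N = 773 the expected counts are:
  red-eyed long-winged: 773 × 1/4 = 193.25
  red-eyed dumpy-winged: 773 × 1/4 = 193.25
  sepia-eyed long-winged: 773 × 1/4 = 193.25
  sepia-eyed dumpy-winged: 773 × 1/4 = 193.25
χ² = Σ (O − E)² / E
  red-eyed long-winged: (173 − 193.25)² / 193.25 = 2.1219
  red-eyed dumpy-winged: (223 − 193.25)² / 193.25 = 4.5799
  sepia-eyed long-winged: (157 − 193.25)² / 193.25 = 6.7998
  sepia-eyed dumpy-winged: (220 − 193.25)² / 193.25 = 3.7028
χ² = 2.1219 + 4.5799 + 6.7998 + 3.7028 = 17.2044 ≈ 17.204

17.204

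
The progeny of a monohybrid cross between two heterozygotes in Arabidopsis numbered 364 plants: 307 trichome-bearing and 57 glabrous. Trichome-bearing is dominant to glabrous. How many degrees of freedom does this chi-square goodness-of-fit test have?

1

For a monohybrid cross between heterozygotes with complete dominance, the expected phenotypic ratio is 3:1.
A goodness-of-fit test with 2 phenotype classes has df = 2 − 1 = 1.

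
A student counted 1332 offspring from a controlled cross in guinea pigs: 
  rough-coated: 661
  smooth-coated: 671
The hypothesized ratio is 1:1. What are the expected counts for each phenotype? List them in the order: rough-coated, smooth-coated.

Total ratio parts = 2. Expected numbers out of 1332:
  rough-coated: 1332 × 1/2 = 666
  smooth-coated: 1332 × 1/2 = 666

666, 666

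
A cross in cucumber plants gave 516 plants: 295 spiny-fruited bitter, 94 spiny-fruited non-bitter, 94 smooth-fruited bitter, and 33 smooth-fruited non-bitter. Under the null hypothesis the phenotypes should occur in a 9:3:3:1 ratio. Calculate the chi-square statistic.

0.252

Total ratio parts = 16. Expected numbers out of 516:
  spiny-fruited bitter: 516 × 9/16 = 290.25
  spiny-fruited non-bitter: 516 × 3/16 = 96.75
  smooth-fruited bitter: 516 × 3/16 = 96.75
  smooth-fruited non-bitter: 516 × 1/16 = 32.25
χ² = Σ (O − E)² / E
  spiny-fruited bitter: (295 − 290.25)² / 290.25 = 0.0777
  spiny-fruited non-bitter: (94 − 96.75)² / 96.75 = 0.0782
  smooth-fruited bitter: (94 − 96.75)² / 96.75 = 0.0782
  smooth-fruited non-bitter: (33 − 32.25)² / 32.25 = 0.0174
χ² = 0.0777 + 0.0782 + 0.0782 + 0.0174 = 0.2515 ≈ 0.252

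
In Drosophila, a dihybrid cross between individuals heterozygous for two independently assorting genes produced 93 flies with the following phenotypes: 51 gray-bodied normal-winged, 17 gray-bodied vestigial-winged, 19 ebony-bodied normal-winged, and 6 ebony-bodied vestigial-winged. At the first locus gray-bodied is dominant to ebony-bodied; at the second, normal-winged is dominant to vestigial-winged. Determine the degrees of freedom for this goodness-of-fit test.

A dihybrid F₂ with independent assortment and complete dominance at both loci gives a 9:3:3:1 phenotypic ratio.
A goodness-of-fit test with 4 phenotype classes has df = 4 − 1 = 3.

3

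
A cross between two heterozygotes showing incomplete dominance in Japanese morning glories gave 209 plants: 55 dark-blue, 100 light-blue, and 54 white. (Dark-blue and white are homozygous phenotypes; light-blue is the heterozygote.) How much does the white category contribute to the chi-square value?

With incomplete dominance, a heterozygote × heterozygote cross gives a 1:2:1 phenotypic ratio.
The 1:2:1 ratio has 4 parts, so with N = 209 the expected counts are:
  dark-blue: 209 × 1/4 = 52.25
  light-blue: 209 × 2/4 = 104.5
  white: 209 × 1/4 = 52.25
Contribution of white: (54 − 52.25)² / 52.25 = 0.0586

0.059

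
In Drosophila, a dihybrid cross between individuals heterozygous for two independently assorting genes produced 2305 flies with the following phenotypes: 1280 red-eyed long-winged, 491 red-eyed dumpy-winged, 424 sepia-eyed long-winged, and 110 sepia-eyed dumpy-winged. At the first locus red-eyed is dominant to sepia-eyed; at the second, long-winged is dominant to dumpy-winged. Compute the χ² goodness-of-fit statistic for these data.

A dihybrid F₂ with independent assortment and complete dominance at both loci gives a 9:3:3:1 phenotypic ratio.
Expected counts for N = 2305 under a 9:3:3:1 ratio (total parts = 16):
  red-eyed long-winged: 2305 × 9/16 = 1296.5625
  red-eyed dumpy-winged: 2305 × 3/16 = 432.1875
  sepia-eyed long-winged: 2305 × 3/16 = 432.1875
  sepia-eyed dumpy-winged: 2305 × 1/16 = 144.0625
χ² = Σ (O − E)² / E
  red-eyed long-winged: (1280 − 1296.5625)² / 1296.5625 = 0.2116
  red-eyed dumpy-winged: (491 − 432.1875)² / 432.1875 = 8.0033
  sepia-eyed long-winged: (424 − 432.1875)² / 432.1875 = 0.1551
  sepia-eyed dumpy-winged: (110 − 144.0625)² / 144.0625 = 8.0538
χ² = 0.2116 + 8.0033 + 0.1551 + 8.0538 = 16.4238 ≈ 16.424

16.424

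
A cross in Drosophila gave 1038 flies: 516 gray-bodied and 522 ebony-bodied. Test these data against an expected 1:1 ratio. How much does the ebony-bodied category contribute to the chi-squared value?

Under the 1:1 hypothesis (Σ ratio = 2, N = 1038):
  gray-bodied: 1038 × 1/2 = 519
  ebony-bodied: 1038 × 1/2 = 519
Contribution of ebony-bodied: (522 − 519)² / 519 = 0.0173

0.017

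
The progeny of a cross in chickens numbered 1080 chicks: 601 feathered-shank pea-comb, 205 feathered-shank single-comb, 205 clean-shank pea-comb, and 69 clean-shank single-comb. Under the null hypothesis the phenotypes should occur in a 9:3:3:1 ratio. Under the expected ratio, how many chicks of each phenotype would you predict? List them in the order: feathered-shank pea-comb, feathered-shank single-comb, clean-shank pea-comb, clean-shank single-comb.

607.5, 202.5, 202.5, 67.5

Under the 9:3:3:1 hypothesis (Σ ratio = 16, N = 1080):
  feathered-shank pea-comb: 1080 × 9/16 = 607.5
  feathered-shank single-comb: 1080 × 3/16 = 202.5
  clean-shank pea-comb: 1080 × 3/16 = 202.5
  clean-shank single-comb: 1080 × 1/16 = 67.5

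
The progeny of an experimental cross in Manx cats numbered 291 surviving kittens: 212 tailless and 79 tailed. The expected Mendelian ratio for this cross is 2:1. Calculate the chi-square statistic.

5.010

The 2:1 ratio has 3 parts, so with N = 291 the expected counts are:
  tailless: 291 × 2/3 = 194
  tailed: 291 × 1/3 = 97
χ² = Σ (O − E)² / E
  tailless: (212 − 194)² / 194 = 1.6701
  tailed: (79 − 97)² / 97 = 3.3402
χ² = 1.6701 + 3.3402 = 5.0103 ≈ 5.010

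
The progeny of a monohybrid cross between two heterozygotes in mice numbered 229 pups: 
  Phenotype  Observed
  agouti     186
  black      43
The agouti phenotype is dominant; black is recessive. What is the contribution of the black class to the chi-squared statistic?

For a monohybrid cross between heterozygotes with complete dominance, the expected phenotypic ratio is 3:1.
The 3:1 ratio has 4 parts, so with N = 229 the expected counts are:
  agouti: 229 × 3/4 = 171.75
  black: 229 × 1/4 = 57.25
Contribution of black: (43 − 57.25)² / 57.25 = 3.5469

3.547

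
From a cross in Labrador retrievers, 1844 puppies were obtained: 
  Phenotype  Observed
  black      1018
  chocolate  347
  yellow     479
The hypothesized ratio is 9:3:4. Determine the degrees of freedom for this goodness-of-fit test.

2

A goodness-of-fit test with 3 phenotype classes has df = 3 − 1 = 2.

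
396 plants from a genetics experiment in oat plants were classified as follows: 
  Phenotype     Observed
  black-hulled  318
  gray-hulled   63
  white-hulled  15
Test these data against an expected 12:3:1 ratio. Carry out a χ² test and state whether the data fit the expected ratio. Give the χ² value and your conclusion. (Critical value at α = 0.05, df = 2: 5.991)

Expected counts for N = 396 under a 12:3:1 ratio (total parts = 16):
  black-hulled: 396 × 12/16 = 297
  gray-hulled: 396 × 3/16 = 74.25
  white-hulled: 396 × 1/16 = 24.75
χ² = Σ (O − E)² / E
  black-hulled: (318 − 297)² / 297 = 1.4848
  gray-hulled: (63 − 74.25)² / 74.25 = 1.7045
  white-hulled: (15 − 24.75)² / 24.75 = 3.8409
χ² = 1.4848 + 1.7045 + 3.8409 = 7.0302 ≈ 7.030
Degrees of freedom = 3 − 1 = 2; critical value at α = 0.05 is 5.991.
Since 7.030 > 5.991, we reject the null hypothesis — the data do not fit the 12:3:1 ratio.

7.030; not consistent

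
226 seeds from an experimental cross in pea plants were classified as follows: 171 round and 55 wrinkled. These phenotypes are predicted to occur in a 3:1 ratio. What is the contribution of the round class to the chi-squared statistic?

0.013

Under the 3:1 hypothesis (Σ ratio = 4, N = 226):
  round: 226 × 3/4 = 169.5
  wrinkled: 226 × 1/4 = 56.5
Contribution of round: (171 − 169.5)² / 169.5 = 0.0133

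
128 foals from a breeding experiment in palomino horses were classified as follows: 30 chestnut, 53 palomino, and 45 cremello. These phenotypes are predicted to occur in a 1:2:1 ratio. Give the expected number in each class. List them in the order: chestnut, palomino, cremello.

32, 64, 32

The 1:2:1 ratio has 4 parts, so with N = 128 the expected counts are:
  chestnut: 128 × 1/4 = 32
  palomino: 128 × 2/4 = 64
  cremello: 128 × 1/4 = 32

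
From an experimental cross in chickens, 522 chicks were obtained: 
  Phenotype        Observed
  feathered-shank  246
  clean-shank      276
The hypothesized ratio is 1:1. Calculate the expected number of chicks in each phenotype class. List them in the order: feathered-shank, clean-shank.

Total ratio parts = 2. Expected numbers out of 522:
  feathered-shank: 522 × 1/2 = 261
  clean-shank: 522 × 1/2 = 261

261, 261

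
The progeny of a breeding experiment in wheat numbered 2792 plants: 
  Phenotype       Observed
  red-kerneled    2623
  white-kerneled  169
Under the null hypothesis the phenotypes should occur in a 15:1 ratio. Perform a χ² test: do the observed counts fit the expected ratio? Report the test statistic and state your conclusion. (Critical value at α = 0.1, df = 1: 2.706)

Expected counts for N = 2792 under a 15:1 ratio (total parts = 16):
  red-kerneled: 2792 × 15/16 = 2617.5
  white-kerneled: 2792 × 1/16 = 174.5
χ² = Σ (O − E)² / E
  red-kerneled: (2623 − 2617.5)² / 2617.5 = 0.0116
  white-kerneled: (169 − 174.5)² / 174.5 = 0.1734
χ² = 0.0116 + 0.1734 = 0.185
Degrees of freedom = 2 − 1 = 1; critical value at α = 0.1 is 2.706.
Since 0.185 < 2.706, we fail to reject the null hypothesis — the data are consistent with the 15:1 ratio.

0.185; consistent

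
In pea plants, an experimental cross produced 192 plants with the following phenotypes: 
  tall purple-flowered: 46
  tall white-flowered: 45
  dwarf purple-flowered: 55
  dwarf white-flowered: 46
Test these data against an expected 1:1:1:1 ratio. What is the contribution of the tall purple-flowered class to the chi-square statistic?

Total ratio parts = 4. Expected numbers out of 192:
  tall purple-flowered: 192 × 1/4 = 48
  tall white-flowered: 192 × 1/4 = 48
  dwarf purple-flowered: 192 × 1/4 = 48
  dwarf white-flowered: 192 × 1/4 = 48
Contribution of tall purple-flowered: (46 − 48)² / 48 = 0.0833

0.083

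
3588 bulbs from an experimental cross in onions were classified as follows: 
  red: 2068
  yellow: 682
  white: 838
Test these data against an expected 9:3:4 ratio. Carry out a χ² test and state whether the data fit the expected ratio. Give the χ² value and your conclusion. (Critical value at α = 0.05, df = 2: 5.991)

The 9:3:4 ratio has 16 parts, so with N = 3588 the expected counts are:
  red: 3588 × 9/16 = 2018.25
  yellow: 3588 × 3/16 = 672.75
  white: 3588 × 4/16 = 897
χ² = Σ (O − E)² / E
  red: (2068 − 2018.25)² / 2018.25 = 1.2263
  yellow: (682 − 672.75)² / 672.75 = 0.1272
  white: (838 − 897)² / 897 = 3.8807
χ² = 1.2263 + 0.1272 + 3.8807 = 5.2342 ≈ 5.234
Degrees of freedom = 3 − 1 = 2; critical value at α = 0.05 is 5.991.
Since 5.234 < 5.991, we fail to reject the null hypothesis — the data are consistent with the 9:3:4 ratio.

5.234; consistent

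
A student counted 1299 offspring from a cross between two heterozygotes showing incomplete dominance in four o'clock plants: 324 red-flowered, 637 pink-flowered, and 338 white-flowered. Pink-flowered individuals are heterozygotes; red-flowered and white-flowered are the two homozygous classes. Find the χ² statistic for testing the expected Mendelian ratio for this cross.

0.783

With incomplete dominance, a heterozygote × heterozygote cross gives a 1:2:1 phenotypic ratio.
The 1:2:1 ratio has 4 parts, so with N = 1299 the expected counts are:
  red-flowered: 1299 × 1/4 = 324.75
  pink-flowered: 1299 × 2/4 = 649.5
  white-flowered: 1299 × 1/4 = 324.75
χ² = Σ (O − E)² / E
  red-flowered: (324 − 324.75)² / 324.75 = 0.0017
  pink-flowered: (637 − 649.5)² / 649.5 = 0.2406
  white-flowered: (338 − 324.75)² / 324.75 = 0.5406
χ² = 0.0017 + 0.2406 + 0.5406 = 0.7829 ≈ 0.783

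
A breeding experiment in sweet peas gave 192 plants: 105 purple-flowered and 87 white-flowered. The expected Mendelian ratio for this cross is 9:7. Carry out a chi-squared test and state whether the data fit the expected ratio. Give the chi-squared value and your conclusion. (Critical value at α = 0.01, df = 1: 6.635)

0.190; consistent

Total ratio parts = 16. Expected numbers out of 192:
  purple-flowered: 192 × 9/16 = 108
  white-flowered: 192 × 7/16 = 84
χ² = Σ (O − E)² / E
  purple-flowered: (105 − 108)² / 108 = 0.0833
  white-flowered: (87 − 84)² / 84 = 0.1071
χ² = 0.0833 + 0.1071 = 0.1904 ≈ 0.190
Degrees of freedom = 2 − 1 = 1; critical value at α = 0.01 is 6.635.
Since 0.190 < 6.635, we fail to reject the null hypothesis — the data are consistent with the 9:7 ratio.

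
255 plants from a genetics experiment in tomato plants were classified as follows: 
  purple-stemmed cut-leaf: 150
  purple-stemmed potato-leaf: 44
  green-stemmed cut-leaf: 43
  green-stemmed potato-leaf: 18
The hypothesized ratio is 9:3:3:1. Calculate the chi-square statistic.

1.356

Expected counts for N = 255 under a 9:3:3:1 ratio (total parts = 16):
  purple-stemmed cut-leaf: 255 × 9/16 = 143.4375
  purple-stemmed potato-leaf: 255 × 3/16 = 47.8125
  green-stemmed cut-leaf: 255 × 3/16 = 47.8125
  green-stemmed potato-leaf: 255 × 1/16 = 15.9375
χ² = Σ (O − E)² / E
  purple-stemmed cut-leaf: (150 − 143.4375)² / 143.4375 = 0.3002
  purple-stemmed potato-leaf: (44 − 47.8125)² / 47.8125 = 0.3040
  green-stemmed cut-leaf: (43 − 47.8125)² / 47.8125 = 0.4844
  green-stemmed potato-leaf: (18 − 15.9375)² / 15.9375 = 0.2669
χ² = 0.3002 + 0.3040 + 0.4844 + 0.2669 = 1.3555 ≈ 1.356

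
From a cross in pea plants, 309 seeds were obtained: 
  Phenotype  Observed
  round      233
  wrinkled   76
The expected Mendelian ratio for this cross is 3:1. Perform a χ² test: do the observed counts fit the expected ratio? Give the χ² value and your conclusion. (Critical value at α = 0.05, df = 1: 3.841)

The 3:1 ratio has 4 parts, so with N = 309 the expected counts are:
  round: 309 × 3/4 = 231.75
  wrinkled: 309 × 1/4 = 77.25
χ² = Σ (O − E)² / E
  round: (233 − 231.75)² / 231.75 = 0.0067
  wrinkled: (76 − 77.25)² / 77.25 = 0.0202
χ² = 0.0067 + 0.0202 = 0.0269 ≈ 0.027
Degrees of freedom = 2 − 1 = 1; critical value at α = 0.05 is 3.841.
Since 0.027 < 3.841, we fail to reject the null hypothesis — the data are consistent with the 3:1 ratio.

0.027; consistent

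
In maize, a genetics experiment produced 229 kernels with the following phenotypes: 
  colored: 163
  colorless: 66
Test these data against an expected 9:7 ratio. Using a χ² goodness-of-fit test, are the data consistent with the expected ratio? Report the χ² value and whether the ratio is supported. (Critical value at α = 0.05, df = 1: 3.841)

20.740; not consistent

Expected counts for N = 229 under a 9:7 ratio (total parts = 16):
  colored: 229 × 9/16 = 128.8125
  colorless: 229 × 7/16 = 100.1875
χ² = Σ (O − E)² / E
  colored: (163 − 128.8125)² / 128.8125 = 9.0735
  colorless: (66 − 100.1875)² / 100.1875 = 11.6660
χ² = 9.0735 + 11.6660 = 20.7395 ≈ 20.740
Degrees of freedom = 2 − 1 = 1; critical value at α = 0.05 is 3.841.
Since 20.740 > 3.841, we reject the null hypothesis — the data do not fit the 9:7 ratio.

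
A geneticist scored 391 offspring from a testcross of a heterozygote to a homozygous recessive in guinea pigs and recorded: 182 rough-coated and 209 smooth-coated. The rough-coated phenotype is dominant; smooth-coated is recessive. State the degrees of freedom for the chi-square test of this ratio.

1

A testcross of a heterozygote (Aa × aa) gives a 1:1 phenotypic ratio.
A goodness-of-fit test with 2 phenotype classes has df = 2 − 1 = 1.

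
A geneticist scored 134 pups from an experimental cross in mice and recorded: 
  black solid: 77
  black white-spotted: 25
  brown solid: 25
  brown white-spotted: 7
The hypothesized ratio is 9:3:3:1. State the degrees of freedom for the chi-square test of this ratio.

A goodness-of-fit test with 4 phenotype classes has df = 4 − 1 = 3.

3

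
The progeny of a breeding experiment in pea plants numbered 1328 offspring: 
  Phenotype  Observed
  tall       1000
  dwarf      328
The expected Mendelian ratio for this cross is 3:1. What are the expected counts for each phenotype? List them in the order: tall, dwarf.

996, 332

Total ratio parts = 4. Expected numbers out of 1328:
  tall: 1328 × 3/4 = 996
  dwarf: 1328 × 1/4 = 332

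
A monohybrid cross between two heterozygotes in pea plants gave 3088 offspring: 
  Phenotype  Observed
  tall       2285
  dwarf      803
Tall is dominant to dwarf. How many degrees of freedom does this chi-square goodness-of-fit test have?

For a monohybrid cross between heterozygotes with complete dominance, the expected phenotypic ratio is 3:1.
A goodness-of-fit test with 2 phenotype classes has df = 2 − 1 = 1.

1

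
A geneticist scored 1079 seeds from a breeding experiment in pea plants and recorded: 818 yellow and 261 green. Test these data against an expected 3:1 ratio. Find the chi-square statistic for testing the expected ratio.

Expected counts for N = 1079 under a 3:1 ratio (total parts = 4):
  yellow: 1079 × 3/4 = 809.25
  green: 1079 × 1/4 = 269.75
χ² = Σ (O − E)² / E
  yellow: (818 − 809.25)² / 809.25 = 0.0946
  green: (261 − 269.75)² / 269.75 = 0.2838
χ² = 0.0946 + 0.2838 = 0.3784 ≈ 0.378

0.378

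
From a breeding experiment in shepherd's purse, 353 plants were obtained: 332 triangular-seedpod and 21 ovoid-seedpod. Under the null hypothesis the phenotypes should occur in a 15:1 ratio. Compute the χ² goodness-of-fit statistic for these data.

0.055

Total ratio parts = 16. Expected numbers out of 353:
  triangular-seedpod: 353 × 15/16 = 330.9375
  ovoid-seedpod: 353 × 1/16 = 22.0625
χ² = Σ (O − E)² / E
  triangular-seedpod: (332 − 330.9375)² / 330.9375 = 0.0034
  ovoid-seedpod: (21 − 22.0625)² / 22.0625 = 0.0512
χ² = 0.0034 + 0.0512 = 0.0546 ≈ 0.055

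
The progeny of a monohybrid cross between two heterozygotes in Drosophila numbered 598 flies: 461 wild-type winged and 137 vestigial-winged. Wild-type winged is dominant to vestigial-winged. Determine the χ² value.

For a monohybrid cross between heterozygotes with complete dominance, the expected phenotypic ratio is 3:1.
Total ratio parts = 4. Expected numbers out of 598:
  wild-type winged: 598 × 3/4 = 448.5
  vestigial-winged: 598 × 1/4 = 149.5
χ² = Σ (O − E)² / E
  wild-type winged: (461 − 448.5)² / 448.5 = 0.3484
  vestigial-winged: (137 − 149.5)² / 149.5 = 1.0452
χ² = 0.3484 + 1.0452 = 1.3936 ≈ 1.394

1.394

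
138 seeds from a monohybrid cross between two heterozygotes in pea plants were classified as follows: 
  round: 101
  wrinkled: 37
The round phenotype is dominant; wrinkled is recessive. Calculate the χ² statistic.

For a monohybrid cross between heterozygotes with complete dominance, the expected phenotypic ratio is 3:1.
Total ratio parts = 4. Expected numbers out of 138:
  round: 138 × 3/4 = 103.5
  wrinkled: 138 × 1/4 = 34.5
χ² = Σ (O − E)² / E
  round: (101 − 103.5)² / 103.5 = 0.0604
  wrinkled: (37 − 34.5)² / 34.5 = 0.1812
χ² = 0.0604 + 0.1812 = 0.2416 ≈ 0.242

0.242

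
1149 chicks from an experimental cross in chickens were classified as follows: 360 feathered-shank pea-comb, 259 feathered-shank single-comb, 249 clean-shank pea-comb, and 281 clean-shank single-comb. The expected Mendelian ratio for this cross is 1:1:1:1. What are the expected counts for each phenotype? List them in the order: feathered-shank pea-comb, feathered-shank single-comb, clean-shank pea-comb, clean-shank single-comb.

Total ratio parts = 4. Expected numbers out of 1149:
  feathered-shank pea-comb: 1149 × 1/4 = 287.25
  feathered-shank single-comb: 1149 × 1/4 = 287.25
  clean-shank pea-comb: 1149 × 1/4 = 287.25
  clean-shank single-comb: 1149 × 1/4 = 287.25

287.25, 287.25, 287.25, 287.25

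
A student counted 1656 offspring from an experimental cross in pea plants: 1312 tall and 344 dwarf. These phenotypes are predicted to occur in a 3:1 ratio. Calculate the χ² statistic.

The 3:1 ratio has 4 parts, so with N = 1656 the expected counts are:
  tall: 1656 × 3/4 = 1242
  dwarf: 1656 × 1/4 = 414
χ² = Σ (O − E)² / E
  tall: (1312 − 1242)² / 1242 = 3.9452
  dwarf: (344 − 414)² / 414 = 11.8357
χ² = 3.9452 + 11.8357 = 15.7809 ≈ 15.781

15.781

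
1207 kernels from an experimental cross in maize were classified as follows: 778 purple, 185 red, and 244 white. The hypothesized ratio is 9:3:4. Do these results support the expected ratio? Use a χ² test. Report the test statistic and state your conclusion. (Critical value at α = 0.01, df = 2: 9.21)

Total ratio parts = 16. Expected numbers out of 1207:
  purple: 1207 × 9/16 = 678.9375
  red: 1207 × 3/16 = 226.3125
  white: 1207 × 4/16 = 301.75
χ² = Σ (O − E)² / E
  purple: (778 − 678.9375)² / 678.9375 = 14.4540
  red: (185 − 226.3125)² / 226.3125 = 7.5414
  white: (244 − 301.75)² / 301.75 = 11.0524
χ² = 14.4540 + 7.5414 + 11.0524 = 33.0478 ≈ 33.048
Degrees of freedom = 3 − 1 = 2; critical value at α = 0.01 is 9.21.
Since 33.048 > 9.21, we reject the null hypothesis — the data do not fit the 9:3:4 ratio.

33.048; not consistent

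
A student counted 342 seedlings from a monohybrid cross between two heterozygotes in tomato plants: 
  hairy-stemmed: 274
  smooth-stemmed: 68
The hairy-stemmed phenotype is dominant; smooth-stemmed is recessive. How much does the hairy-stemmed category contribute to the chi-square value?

1.194

For a monohybrid cross between heterozygotes with complete dominance, the expected phenotypic ratio is 3:1.
Under the 3:1 hypothesis (Σ ratio = 4, N = 342):
  hairy-stemmed: 342 × 3/4 = 256.5
  smooth-stemmed: 342 × 1/4 = 85.5
Contribution of hairy-stemmed: (274 − 256.5)² / 256.5 = 1.1940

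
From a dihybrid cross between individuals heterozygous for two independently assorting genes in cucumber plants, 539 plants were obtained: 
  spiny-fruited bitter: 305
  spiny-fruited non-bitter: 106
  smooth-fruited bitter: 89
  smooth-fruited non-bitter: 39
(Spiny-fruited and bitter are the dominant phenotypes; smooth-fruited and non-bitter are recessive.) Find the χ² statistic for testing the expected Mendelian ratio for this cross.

A dihybrid F₂ with independent assortment and complete dominance at both loci gives a 9:3:3:1 phenotypic ratio.
The 9:3:3:1 ratio has 16 parts, so with N = 539 the expected counts are:
  spiny-fruited bitter: 539 × 9/16 = 303.1875
  spiny-fruited non-bitter: 539 × 3/16 = 101.0625
  smooth-fruited bitter: 539 × 3/16 = 101.0625
  smooth-fruited non-bitter: 539 × 1/16 = 33.6875
χ² = Σ (O − E)² / E
  spiny-fruited bitter: (305 − 303.1875)² / 303.1875 = 0.0108
  spiny-fruited non-bitter: (106 − 101.0625)² / 101.0625 = 0.2412
  smooth-fruited bitter: (89 − 101.0625)² / 101.0625 = 1.4397
  smooth-fruited non-bitter: (39 − 33.6875)² / 33.6875 = 0.8378
χ² = 0.0108 + 0.2412 + 1.4397 + 0.8378 = 2.5295 ≈ 2.530

2.530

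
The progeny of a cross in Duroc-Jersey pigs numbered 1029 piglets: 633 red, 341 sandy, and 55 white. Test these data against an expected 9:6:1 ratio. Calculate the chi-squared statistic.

Under the 9:6:1 hypothesis (Σ ratio = 16, N = 1029):
  red: 1029 × 9/16 = 578.8125
  sandy: 1029 × 6/16 = 385.875
  white: 1029 × 1/16 = 64.3125
χ² = Σ (O − E)² / E
  red: (633 − 578.8125)² / 578.8125 = 5.0729
  sandy: (341 − 385.875)² / 385.875 = 5.2187
  white: (55 − 64.3125)² / 64.3125 = 1.3485
χ² = 5.0729 + 5.2187 + 1.3485 = 11.6401 ≈ 11.640

11.640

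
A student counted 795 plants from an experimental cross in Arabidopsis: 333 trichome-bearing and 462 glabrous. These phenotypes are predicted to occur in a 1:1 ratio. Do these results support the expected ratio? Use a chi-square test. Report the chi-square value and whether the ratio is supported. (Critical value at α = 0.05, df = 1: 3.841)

20.932; not consistent

Under the 1:1 hypothesis (Σ ratio = 2, N = 795):
  trichome-bearing: 795 × 1/2 = 397.5
  glabrous: 795 × 1/2 = 397.5
χ² = Σ (O − E)² / E
  trichome-bearing: (333 − 397.5)² / 397.5 = 10.4660
  glabrous: (462 − 397.5)² / 397.5 = 10.4660
χ² = 10.4660 + 10.4660 = 20.932
Degrees of freedom = 2 − 1 = 1; critical value at α = 0.05 is 3.841.
Since 20.932 > 3.841, we reject the null hypothesis — the data do not fit the 1:1 ratio.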